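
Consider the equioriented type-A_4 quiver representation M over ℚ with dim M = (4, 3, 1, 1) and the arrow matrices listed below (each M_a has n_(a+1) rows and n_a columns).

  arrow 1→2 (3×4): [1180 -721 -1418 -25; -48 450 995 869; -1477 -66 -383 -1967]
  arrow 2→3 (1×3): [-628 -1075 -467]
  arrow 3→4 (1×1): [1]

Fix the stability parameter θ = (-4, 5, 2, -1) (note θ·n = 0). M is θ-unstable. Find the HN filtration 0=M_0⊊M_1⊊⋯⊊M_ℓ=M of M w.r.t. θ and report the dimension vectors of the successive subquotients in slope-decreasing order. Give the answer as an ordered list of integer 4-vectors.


Via rank(M_{q-1}∘⋯∘M_p): M ≅ I[1,1], I[1,2]^2, I[1,4].
μ_θ-semistable layers: μ^(1)=5; μ^(2)=2; μ^(3)=-4

((0, 2, 0, 0); (0, 1, 1, 1); (4, 0, 0, 0))


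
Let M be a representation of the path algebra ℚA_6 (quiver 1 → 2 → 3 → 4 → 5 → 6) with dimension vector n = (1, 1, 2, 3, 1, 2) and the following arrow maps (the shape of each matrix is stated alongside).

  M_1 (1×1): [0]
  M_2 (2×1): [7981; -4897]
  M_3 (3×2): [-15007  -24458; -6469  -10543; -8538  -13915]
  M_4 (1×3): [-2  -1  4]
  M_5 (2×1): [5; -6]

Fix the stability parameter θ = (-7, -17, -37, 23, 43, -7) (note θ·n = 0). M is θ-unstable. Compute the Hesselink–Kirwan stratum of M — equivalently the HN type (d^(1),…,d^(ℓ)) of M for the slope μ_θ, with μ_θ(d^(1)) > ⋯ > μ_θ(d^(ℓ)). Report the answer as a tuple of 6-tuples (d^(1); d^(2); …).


Barcode: M ≅ I[1,1], I[2,6], I[3,4], I[4,4], I[6,6]. HN layers by μ_θ (5 steps, strictly decreasing):
  μ^(1)=23; μ^(2)=59/3; μ^(3)=-7; μ^(4)=-27; μ^(5)=-37

((0, 0, 0, 2, 0, 0); (0, 0, 0, 1, 1, 1); (1, 0, 0, 0, 0, 1); (0, 1, 1, 0, 0, 0); (0, 0, 1, 0, 0, 0))


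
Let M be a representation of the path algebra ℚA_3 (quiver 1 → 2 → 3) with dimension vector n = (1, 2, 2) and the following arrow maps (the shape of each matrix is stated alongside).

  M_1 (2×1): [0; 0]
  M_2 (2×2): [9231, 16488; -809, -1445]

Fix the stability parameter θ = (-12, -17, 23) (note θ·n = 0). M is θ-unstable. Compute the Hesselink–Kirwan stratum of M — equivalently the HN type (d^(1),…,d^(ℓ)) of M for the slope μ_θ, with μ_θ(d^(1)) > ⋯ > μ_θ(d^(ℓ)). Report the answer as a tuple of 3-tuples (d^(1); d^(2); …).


Barcode: M ≅ I[1,1], I[2,3]^2. HN layers by μ_θ (3 steps, strictly decreasing):
  μ^(1)=23; μ^(2)=-12; μ^(3)=-17

((0, 0, 2); (1, 0, 0); (0, 2, 0))


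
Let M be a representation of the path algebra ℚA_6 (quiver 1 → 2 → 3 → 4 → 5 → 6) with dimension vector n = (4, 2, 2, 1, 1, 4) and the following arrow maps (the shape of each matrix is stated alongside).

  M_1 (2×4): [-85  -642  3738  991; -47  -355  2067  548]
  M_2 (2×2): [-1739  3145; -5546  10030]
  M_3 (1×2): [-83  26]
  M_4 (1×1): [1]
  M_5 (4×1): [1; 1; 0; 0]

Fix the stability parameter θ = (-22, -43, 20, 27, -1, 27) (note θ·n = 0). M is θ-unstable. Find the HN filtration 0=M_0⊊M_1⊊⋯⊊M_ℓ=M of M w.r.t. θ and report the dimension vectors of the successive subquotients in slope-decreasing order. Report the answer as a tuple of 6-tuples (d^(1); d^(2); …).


Barcode: M ≅ I[1,1]^2, I[1,2], I[1,6], I[3,3], I[6,6]^3. HN layers by μ_θ (5 steps, strictly decreasing):
  μ^(1)=27; μ^(2)=20; μ^(3)=46/3; μ^(4)=-22; μ^(5)=-65/2

((0, 0, 0, 0, 0, 4); (0, 0, 1, 0, 0, 0); (0, 0, 1, 1, 1, 0); (2, 0, 0, 0, 0, 0); (2, 2, 0, 0, 0, 0))


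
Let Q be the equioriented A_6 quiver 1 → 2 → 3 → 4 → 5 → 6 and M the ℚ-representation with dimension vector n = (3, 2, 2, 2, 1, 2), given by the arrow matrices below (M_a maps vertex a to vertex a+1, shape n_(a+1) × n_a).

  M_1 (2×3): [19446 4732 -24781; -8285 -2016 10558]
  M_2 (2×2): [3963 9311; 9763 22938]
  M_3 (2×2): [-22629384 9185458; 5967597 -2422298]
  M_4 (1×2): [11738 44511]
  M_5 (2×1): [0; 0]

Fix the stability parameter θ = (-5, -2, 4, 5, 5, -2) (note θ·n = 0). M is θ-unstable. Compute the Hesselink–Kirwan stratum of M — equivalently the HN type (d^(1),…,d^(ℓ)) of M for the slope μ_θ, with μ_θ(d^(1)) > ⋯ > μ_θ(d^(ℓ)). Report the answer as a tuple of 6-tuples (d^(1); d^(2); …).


Interval decomposition of M: I[1,1], I[1,4], I[1,5], I[6,6]^2.
HN type (ℓ=4): μ^(1)=5; μ^(2)=4; μ^(3)=-2; μ^(4)=-5

((0, 0, 0, 2, 1, 0); (0, 0, 2, 0, 0, 0); (0, 2, 0, 0, 0, 2); (3, 0, 0, 0, 0, 0))


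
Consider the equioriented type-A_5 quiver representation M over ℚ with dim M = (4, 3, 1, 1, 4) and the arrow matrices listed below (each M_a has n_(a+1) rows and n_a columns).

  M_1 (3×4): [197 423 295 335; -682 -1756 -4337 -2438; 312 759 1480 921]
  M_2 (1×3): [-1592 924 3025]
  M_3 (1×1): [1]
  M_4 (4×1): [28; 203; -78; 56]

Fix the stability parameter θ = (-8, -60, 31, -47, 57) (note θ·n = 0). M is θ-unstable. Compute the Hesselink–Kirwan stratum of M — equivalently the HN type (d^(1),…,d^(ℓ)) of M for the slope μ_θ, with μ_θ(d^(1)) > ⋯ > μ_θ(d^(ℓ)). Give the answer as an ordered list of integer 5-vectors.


Via rank(M_{q-1}∘⋯∘M_p): M ≅ I[1,1], I[1,2]^2, I[1,5], I[5,5]^3.
μ_θ-semistable layers: μ^(1)=57; μ^(2)=-8; μ^(3)=-34

((0, 0, 0, 0, 4); (1, 0, 1, 1, 0); (3, 3, 0, 0, 0))


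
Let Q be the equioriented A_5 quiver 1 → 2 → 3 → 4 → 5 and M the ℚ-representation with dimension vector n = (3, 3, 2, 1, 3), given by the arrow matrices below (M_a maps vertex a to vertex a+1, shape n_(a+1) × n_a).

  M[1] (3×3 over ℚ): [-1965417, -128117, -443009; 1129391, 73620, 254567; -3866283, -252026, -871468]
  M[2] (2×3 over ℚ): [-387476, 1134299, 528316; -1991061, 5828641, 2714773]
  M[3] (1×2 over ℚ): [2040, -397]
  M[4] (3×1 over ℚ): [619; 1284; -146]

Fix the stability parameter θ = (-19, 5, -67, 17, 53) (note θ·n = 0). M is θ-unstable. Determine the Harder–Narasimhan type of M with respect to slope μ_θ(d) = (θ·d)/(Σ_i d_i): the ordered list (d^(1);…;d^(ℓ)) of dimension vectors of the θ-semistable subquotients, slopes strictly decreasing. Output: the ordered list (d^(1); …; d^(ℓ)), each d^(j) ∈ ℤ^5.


Barcode: M ≅ I[1,2], I[1,3], I[1,5], I[5,5]^2. HN layers by μ_θ (5 steps, strictly decreasing):
  μ^(1)=53; μ^(2)=17; μ^(3)=5; μ^(4)=-19; μ^(5)=-27

((0, 0, 0, 0, 3); (0, 0, 0, 1, 0); (0, 1, 0, 0, 0); (1, 0, 0, 0, 0); (2, 2, 2, 0, 0))


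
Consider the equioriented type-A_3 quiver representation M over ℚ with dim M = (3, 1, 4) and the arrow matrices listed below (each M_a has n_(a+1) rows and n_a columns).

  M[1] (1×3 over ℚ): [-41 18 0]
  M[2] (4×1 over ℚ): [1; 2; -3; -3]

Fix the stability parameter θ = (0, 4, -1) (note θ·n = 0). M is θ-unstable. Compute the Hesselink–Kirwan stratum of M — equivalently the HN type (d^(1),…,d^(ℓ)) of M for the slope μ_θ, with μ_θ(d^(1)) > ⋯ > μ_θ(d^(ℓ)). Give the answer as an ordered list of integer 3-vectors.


Barcode: M ≅ I[1,1]^2, I[1,3], I[3,3]^3. HN layers by μ_θ (3 steps, strictly decreasing):
  μ^(1)=3/2; μ^(2)=0; μ^(3)=-1

((0, 1, 1); (3, 0, 0); (0, 0, 3))


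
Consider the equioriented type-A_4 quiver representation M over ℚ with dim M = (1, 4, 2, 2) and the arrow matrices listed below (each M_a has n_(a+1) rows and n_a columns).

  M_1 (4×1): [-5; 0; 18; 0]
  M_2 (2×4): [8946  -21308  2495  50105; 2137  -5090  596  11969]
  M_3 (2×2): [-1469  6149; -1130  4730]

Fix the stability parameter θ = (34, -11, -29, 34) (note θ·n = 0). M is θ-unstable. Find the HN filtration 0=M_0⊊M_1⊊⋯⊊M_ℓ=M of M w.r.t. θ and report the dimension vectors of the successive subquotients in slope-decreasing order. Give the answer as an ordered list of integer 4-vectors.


Via rank(M_{q-1}∘⋯∘M_p): M ≅ I[1,4], I[2,2]^2, I[2,3], I[4,4].
μ_θ-semistable layers: μ^(1)=34; μ^(2)=-2; μ^(3)=-11; μ^(4)=-20

((0, 0, 0, 2); (1, 1, 1, 0); (0, 2, 0, 0); (0, 1, 1, 0))


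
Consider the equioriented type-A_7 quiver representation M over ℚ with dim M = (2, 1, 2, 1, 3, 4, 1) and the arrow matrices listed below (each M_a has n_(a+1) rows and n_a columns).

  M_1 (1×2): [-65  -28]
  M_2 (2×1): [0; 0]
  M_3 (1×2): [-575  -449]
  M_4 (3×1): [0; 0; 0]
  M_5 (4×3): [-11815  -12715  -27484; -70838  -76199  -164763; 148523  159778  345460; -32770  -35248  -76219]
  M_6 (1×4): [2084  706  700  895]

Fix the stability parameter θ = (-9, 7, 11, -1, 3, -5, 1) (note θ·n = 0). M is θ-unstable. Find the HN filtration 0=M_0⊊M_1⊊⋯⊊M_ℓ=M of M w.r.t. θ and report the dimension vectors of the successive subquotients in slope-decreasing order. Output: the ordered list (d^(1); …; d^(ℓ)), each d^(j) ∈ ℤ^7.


Barcode: M ≅ I[1,1], I[1,2], I[3,3], I[3,4], I[5,6]^2, I[5,7], I[6,6]. HN layers by μ_θ (7 steps, strictly decreasing):
  μ^(1)=11; μ^(2)=7; μ^(3)=5; μ^(4)=1; μ^(5)=-1; μ^(6)=-5; μ^(7)=-9

((0, 0, 1, 0, 0, 0, 0); (0, 1, 0, 0, 0, 0, 0); (0, 0, 1, 1, 0, 0, 0); (0, 0, 0, 0, 0, 0, 1); (0, 0, 0, 0, 3, 3, 0); (0, 0, 0, 0, 0, 1, 0); (2, 0, 0, 0, 0, 0, 0))


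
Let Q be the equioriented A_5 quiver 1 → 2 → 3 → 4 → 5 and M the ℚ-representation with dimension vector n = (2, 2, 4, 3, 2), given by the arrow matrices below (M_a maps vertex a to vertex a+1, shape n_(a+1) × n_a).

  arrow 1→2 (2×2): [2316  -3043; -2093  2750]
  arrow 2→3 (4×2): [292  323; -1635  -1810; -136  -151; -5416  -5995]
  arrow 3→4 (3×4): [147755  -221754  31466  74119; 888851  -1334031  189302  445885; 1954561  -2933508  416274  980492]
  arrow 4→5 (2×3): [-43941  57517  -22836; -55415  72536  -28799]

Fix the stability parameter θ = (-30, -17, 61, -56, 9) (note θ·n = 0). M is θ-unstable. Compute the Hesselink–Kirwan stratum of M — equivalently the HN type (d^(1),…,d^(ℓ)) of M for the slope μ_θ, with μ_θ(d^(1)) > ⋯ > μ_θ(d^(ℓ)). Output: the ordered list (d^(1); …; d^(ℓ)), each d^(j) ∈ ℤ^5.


Barcode: M ≅ I[1,5]^2, I[3,3], I[3,4]. HN layers by μ_θ (5 steps, strictly decreasing):
  μ^(1)=61; μ^(2)=9; μ^(3)=5/2; μ^(4)=-17; μ^(5)=-30

((0, 0, 1, 0, 0); (0, 0, 0, 0, 2); (0, 0, 3, 3, 0); (0, 2, 0, 0, 0); (2, 0, 0, 0, 0))


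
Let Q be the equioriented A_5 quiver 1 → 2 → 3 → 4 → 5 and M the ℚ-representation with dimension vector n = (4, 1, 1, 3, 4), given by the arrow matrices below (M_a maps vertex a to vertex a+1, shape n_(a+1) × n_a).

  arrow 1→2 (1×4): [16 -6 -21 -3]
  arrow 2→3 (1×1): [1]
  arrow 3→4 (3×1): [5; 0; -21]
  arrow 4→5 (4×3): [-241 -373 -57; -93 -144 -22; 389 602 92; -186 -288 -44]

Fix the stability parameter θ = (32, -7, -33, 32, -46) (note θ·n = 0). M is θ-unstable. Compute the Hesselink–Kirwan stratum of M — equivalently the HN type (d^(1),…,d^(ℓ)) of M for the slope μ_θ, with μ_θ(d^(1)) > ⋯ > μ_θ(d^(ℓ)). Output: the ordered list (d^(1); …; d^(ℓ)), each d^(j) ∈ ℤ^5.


Via rank(M_{q-1}∘⋯∘M_p): M ≅ I[1,1]^3, I[1,5], I[4,4], I[4,5], I[5,5]^2.
μ_θ-semistable layers: μ^(1)=32; μ^(2)=-22/5; μ^(3)=-7; μ^(4)=-46

((3, 0, 0, 1, 0); (1, 1, 1, 1, 1); (0, 0, 0, 1, 1); (0, 0, 0, 0, 2))


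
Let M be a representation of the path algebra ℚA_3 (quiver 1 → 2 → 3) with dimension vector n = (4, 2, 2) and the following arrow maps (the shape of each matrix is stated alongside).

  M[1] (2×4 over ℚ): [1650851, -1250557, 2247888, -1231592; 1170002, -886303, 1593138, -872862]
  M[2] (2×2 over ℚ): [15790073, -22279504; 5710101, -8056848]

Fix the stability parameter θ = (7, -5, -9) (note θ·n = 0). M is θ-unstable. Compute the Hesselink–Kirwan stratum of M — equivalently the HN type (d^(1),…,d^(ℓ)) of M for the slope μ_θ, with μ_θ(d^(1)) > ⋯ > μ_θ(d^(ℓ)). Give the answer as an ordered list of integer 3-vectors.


Via rank(M_{q-1}∘⋯∘M_p): M ≅ I[1,1]^2, I[1,2], I[1,3], I[3,3].
μ_θ-semistable layers: μ^(1)=7; μ^(2)=1; μ^(3)=-7/3; μ^(4)=-9

((2, 0, 0); (1, 1, 0); (1, 1, 1); (0, 0, 1))


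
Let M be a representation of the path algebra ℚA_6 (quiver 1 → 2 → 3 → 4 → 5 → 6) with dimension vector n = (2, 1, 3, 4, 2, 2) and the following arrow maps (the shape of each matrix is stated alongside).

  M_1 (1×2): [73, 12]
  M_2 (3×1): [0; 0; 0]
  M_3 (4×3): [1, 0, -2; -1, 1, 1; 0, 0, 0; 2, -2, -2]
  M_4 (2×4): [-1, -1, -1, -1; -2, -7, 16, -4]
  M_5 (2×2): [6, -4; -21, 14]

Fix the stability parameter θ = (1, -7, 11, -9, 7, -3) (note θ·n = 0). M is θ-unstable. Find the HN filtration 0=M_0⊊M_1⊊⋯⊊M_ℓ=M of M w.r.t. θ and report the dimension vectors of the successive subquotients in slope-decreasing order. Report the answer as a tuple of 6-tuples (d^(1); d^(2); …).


Interval decomposition of M: I[1,1], I[1,2], I[3,3], I[3,5], I[3,6], I[4,4]^2, I[6,6].
HN type (ℓ=6): μ^(1)=11; μ^(2)=7; μ^(3)=2; μ^(4)=1; μ^(5)=-3; μ^(6)=-9

((0, 0, 1, 0, 0, 0); (0, 0, 0, 0, 1, 0); (0, 0, 0, 0, 1, 1); (1, 0, 2, 2, 0, 0); (1, 1, 0, 0, 0, 1); (0, 0, 0, 2, 0, 0))


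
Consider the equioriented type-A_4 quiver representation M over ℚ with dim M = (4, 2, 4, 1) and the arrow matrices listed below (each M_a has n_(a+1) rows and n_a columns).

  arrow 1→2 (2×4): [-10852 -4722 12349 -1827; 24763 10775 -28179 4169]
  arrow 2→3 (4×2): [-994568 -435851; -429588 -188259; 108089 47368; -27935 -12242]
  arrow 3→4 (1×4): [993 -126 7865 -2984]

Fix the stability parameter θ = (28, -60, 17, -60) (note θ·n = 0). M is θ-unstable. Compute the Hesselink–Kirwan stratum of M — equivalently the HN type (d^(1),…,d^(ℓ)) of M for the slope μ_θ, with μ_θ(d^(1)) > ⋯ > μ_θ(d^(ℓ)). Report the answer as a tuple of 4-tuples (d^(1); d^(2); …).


Interval decomposition of M: I[1,1]^2, I[1,3], I[1,4], I[3,3]^2.
HN type (ℓ=4): μ^(1)=28; μ^(2)=17; μ^(3)=-16; μ^(4)=-75/4

((2, 0, 0, 0); (0, 0, 3, 0); (1, 1, 0, 0); (1, 1, 1, 1))


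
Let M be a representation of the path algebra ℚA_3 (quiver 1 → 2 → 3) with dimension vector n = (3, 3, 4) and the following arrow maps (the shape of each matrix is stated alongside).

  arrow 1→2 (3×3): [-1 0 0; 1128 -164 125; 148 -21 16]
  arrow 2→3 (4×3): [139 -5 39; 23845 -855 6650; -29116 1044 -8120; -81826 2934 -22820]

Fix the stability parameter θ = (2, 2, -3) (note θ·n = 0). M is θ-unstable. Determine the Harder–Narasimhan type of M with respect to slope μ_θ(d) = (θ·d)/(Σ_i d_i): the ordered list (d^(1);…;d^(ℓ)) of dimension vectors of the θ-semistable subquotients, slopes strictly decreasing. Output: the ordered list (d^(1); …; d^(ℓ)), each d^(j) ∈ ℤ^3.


Interval decomposition of M: I[1,2], I[1,3]^2, I[3,3]^2.
HN type (ℓ=3): μ^(1)=2; μ^(2)=1/3; μ^(3)=-3

((1, 1, 0); (2, 2, 2); (0, 0, 2))


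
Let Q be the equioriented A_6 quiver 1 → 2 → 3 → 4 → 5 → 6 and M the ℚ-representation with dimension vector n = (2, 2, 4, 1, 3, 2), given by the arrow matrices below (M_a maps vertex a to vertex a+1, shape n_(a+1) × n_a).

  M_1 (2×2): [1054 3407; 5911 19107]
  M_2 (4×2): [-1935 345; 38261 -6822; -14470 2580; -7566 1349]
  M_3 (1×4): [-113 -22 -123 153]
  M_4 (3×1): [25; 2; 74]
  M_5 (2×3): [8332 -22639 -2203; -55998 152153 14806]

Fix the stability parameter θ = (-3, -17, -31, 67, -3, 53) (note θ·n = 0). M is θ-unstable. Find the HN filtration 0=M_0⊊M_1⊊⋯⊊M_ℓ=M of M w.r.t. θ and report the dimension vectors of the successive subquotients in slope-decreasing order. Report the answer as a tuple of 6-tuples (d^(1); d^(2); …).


Interval decomposition of M: I[1,3], I[1,5], I[3,3]^2, I[5,6]^2.
HN type (ℓ=5): μ^(1)=53; μ^(2)=32; μ^(3)=-3; μ^(4)=-17; μ^(5)=-31

((0, 0, 0, 0, 0, 2); (0, 0, 0, 1, 1, 0); (0, 0, 0, 0, 2, 0); (2, 2, 2, 0, 0, 0); (0, 0, 2, 0, 0, 0))


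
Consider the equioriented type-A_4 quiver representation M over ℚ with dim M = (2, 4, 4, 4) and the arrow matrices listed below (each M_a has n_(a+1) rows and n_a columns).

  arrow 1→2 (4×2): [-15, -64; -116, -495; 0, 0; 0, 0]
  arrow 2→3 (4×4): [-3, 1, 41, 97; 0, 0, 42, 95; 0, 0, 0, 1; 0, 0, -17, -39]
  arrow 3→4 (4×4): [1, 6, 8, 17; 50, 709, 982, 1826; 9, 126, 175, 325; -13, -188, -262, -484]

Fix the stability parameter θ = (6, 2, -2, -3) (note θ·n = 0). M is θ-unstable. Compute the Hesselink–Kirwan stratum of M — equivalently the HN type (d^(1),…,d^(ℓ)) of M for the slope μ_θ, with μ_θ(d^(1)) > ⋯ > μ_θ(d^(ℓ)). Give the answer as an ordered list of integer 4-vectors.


Interval decomposition of M: I[1,2], I[1,4], I[2,4]^2, I[3,4].
HN type (ℓ=4): μ^(1)=4; μ^(2)=3/4; μ^(3)=-1; μ^(4)=-5/2

((1, 1, 0, 0); (1, 1, 1, 1); (0, 2, 2, 2); (0, 0, 1, 1))


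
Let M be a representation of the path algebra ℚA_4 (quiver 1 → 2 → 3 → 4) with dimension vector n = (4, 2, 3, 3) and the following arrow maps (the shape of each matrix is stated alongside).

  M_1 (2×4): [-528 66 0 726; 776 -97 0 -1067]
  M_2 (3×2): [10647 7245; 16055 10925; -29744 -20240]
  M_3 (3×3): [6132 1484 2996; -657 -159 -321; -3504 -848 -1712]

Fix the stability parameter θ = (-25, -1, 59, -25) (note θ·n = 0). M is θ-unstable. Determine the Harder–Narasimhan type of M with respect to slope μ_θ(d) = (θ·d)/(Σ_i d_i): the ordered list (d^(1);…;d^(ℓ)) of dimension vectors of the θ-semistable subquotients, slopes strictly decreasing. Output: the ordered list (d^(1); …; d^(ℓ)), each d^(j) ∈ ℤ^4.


Interval decomposition of M: I[1,1]^3, I[1,3], I[2,2], I[3,3], I[3,4], I[4,4]^2.
HN type (ℓ=4): μ^(1)=59; μ^(2)=17; μ^(3)=-1; μ^(4)=-25

((0, 0, 2, 0); (0, 0, 1, 1); (0, 2, 0, 0); (4, 0, 0, 2))


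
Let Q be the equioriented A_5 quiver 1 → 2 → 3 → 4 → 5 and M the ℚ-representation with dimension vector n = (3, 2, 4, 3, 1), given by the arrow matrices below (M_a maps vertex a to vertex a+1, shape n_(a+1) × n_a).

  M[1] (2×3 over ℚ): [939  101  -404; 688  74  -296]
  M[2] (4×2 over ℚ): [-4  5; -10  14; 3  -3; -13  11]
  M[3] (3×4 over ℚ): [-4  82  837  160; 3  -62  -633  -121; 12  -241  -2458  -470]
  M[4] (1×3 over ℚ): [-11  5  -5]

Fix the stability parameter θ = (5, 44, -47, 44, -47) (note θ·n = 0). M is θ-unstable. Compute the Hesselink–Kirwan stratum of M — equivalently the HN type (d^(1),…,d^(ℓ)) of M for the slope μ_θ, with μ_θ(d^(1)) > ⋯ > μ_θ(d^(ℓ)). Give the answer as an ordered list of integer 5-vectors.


Via rank(M_{q-1}∘⋯∘M_p): M ≅ I[1,1], I[1,4], I[1,5], I[3,3], I[3,4].
μ_θ-semistable layers: μ^(1)=44; μ^(2)=5; μ^(3)=2/3; μ^(4)=-1/5; μ^(5)=-47

((0, 0, 0, 2, 0); (1, 0, 0, 0, 0); (1, 1, 1, 0, 0); (1, 1, 1, 1, 1); (0, 0, 2, 0, 0))


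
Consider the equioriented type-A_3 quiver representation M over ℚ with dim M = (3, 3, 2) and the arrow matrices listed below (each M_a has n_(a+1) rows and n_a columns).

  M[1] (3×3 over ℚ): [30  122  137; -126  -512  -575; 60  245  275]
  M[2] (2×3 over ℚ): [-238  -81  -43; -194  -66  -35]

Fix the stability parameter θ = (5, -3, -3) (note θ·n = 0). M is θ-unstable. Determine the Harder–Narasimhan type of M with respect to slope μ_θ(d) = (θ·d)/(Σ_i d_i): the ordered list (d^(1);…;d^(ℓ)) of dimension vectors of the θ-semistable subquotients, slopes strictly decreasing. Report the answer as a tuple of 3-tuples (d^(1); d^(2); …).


Interval decomposition of M: I[1,1], I[1,3]^2, I[2,2].
HN type (ℓ=3): μ^(1)=5; μ^(2)=-1/3; μ^(3)=-3

((1, 0, 0); (2, 2, 2); (0, 1, 0))


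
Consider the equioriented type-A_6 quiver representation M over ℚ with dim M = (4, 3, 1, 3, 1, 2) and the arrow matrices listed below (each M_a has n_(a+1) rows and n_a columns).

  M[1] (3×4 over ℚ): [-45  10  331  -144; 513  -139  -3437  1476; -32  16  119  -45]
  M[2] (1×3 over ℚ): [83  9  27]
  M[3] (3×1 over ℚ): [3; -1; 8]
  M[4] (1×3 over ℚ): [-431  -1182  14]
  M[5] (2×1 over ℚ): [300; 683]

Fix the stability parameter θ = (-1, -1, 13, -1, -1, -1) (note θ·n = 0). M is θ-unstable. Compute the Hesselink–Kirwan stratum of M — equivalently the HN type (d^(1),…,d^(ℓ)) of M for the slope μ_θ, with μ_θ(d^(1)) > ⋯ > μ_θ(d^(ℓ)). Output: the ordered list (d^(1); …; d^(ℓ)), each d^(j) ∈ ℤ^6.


Barcode: M ≅ I[1,1], I[1,2]^2, I[1,6], I[4,4]^2, I[6,6]. HN layers by μ_θ (2 steps, strictly decreasing):
  μ^(1)=5/2; μ^(2)=-1

((0, 0, 1, 1, 1, 1); (4, 3, 0, 2, 0, 1))


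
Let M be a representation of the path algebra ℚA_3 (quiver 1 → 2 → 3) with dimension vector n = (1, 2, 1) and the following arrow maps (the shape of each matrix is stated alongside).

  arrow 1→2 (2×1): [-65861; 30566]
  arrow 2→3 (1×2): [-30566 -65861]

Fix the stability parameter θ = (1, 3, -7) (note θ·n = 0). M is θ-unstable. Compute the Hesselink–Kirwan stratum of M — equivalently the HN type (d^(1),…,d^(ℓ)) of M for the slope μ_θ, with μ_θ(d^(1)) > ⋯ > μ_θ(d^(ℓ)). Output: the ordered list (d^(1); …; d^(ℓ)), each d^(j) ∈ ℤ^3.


Interval decomposition of M: I[1,2], I[2,3].
HN type (ℓ=3): μ^(1)=3; μ^(2)=1; μ^(3)=-2

((0, 1, 0); (1, 0, 0); (0, 1, 1))


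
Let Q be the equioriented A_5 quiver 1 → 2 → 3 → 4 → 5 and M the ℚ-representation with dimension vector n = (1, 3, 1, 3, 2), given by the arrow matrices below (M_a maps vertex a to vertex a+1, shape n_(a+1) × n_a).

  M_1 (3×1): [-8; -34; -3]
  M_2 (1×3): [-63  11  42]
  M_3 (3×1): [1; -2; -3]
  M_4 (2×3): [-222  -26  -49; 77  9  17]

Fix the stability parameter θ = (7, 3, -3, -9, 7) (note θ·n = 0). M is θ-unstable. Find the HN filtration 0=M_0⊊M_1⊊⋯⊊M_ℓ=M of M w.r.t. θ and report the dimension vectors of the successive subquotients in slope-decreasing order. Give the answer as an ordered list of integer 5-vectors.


Via rank(M_{q-1}∘⋯∘M_p): M ≅ I[1,5], I[2,2]^2, I[4,4], I[4,5].
μ_θ-semistable layers: μ^(1)=7; μ^(2)=3; μ^(3)=-1/2; μ^(4)=-9

((0, 0, 0, 0, 2); (0, 2, 0, 0, 0); (1, 1, 1, 1, 0); (0, 0, 0, 2, 0))


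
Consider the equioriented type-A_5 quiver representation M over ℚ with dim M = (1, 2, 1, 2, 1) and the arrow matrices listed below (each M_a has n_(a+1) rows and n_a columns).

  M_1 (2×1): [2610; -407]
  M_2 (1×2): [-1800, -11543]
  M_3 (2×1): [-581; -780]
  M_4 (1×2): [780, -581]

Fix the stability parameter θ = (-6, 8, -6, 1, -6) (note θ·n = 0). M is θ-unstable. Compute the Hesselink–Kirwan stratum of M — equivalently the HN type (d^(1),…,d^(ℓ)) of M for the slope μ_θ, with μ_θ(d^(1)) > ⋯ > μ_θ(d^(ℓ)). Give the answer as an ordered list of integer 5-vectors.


Interval decomposition of M: I[1,4], I[2,2], I[4,5].
HN type (ℓ=4): μ^(1)=8; μ^(2)=1; μ^(3)=-5/2; μ^(4)=-6

((0, 1, 0, 0, 0); (0, 1, 1, 1, 0); (0, 0, 0, 1, 1); (1, 0, 0, 0, 0))


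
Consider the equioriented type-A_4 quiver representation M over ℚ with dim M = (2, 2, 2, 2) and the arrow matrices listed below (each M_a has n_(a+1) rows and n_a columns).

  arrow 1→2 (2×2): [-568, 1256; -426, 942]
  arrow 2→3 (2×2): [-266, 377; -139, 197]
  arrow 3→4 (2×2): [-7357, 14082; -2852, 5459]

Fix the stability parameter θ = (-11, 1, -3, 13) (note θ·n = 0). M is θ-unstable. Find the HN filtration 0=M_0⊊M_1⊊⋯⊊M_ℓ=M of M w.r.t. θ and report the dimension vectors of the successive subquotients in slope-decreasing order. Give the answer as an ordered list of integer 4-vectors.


Barcode: M ≅ I[1,1], I[1,4], I[2,4]. HN layers by μ_θ (3 steps, strictly decreasing):
  μ^(1)=13; μ^(2)=-1; μ^(3)=-11

((0, 0, 0, 2); (0, 2, 2, 0); (2, 0, 0, 0))


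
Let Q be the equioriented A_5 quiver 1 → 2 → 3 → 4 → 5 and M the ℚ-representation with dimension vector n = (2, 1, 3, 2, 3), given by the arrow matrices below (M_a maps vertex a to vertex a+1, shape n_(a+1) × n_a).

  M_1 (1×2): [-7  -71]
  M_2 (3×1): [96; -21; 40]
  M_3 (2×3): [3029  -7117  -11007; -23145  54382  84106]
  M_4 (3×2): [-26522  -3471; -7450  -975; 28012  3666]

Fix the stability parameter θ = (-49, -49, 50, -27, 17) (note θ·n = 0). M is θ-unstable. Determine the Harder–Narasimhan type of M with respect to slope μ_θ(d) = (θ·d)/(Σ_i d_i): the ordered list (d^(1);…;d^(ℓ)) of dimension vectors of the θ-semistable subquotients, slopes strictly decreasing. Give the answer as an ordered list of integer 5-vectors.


Interval decomposition of M: I[1,1], I[1,4], I[3,3], I[3,5], I[5,5]^2.
HN type (ℓ=4): μ^(1)=50; μ^(2)=17; μ^(3)=23/2; μ^(4)=-49

((0, 0, 1, 0, 0); (0, 0, 0, 0, 3); (0, 0, 2, 2, 0); (2, 1, 0, 0, 0))


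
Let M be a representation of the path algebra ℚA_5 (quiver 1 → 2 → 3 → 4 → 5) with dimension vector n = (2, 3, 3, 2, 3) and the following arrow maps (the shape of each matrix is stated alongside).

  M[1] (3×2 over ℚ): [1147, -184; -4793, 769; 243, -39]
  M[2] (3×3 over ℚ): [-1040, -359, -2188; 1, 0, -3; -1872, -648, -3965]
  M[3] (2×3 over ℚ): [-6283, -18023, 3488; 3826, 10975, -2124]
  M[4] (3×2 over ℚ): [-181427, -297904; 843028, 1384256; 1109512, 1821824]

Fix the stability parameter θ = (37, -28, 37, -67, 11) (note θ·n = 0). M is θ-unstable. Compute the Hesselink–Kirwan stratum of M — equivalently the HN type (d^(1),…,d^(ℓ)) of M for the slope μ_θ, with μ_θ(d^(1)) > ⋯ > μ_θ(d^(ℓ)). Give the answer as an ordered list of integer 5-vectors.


Barcode: M ≅ I[1,4], I[1,5], I[2,3], I[5,5]^2. HN layers by μ_θ (4 steps, strictly decreasing):
  μ^(1)=37; μ^(2)=11; μ^(3)=-21/4; μ^(4)=-28

((0, 0, 1, 0, 0); (0, 0, 0, 0, 3); (2, 2, 2, 2, 0); (0, 1, 0, 0, 0))


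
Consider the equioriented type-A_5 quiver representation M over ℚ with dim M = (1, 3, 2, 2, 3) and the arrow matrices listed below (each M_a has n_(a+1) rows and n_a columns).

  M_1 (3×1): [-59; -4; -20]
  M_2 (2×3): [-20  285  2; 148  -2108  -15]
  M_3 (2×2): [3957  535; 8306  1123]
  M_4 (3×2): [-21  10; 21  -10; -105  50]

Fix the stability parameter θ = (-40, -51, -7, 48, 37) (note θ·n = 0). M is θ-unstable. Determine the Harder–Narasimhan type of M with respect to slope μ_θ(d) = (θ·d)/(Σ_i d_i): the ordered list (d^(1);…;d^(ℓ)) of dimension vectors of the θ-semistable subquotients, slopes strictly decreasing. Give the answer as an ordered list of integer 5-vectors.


Via rank(M_{q-1}∘⋯∘M_p): M ≅ I[1,2], I[2,4], I[2,5], I[5,5]^2.
μ_θ-semistable layers: μ^(1)=48; μ^(2)=85/2; μ^(3)=37; μ^(4)=-7; μ^(5)=-91/2; μ^(6)=-51

((0, 0, 0, 1, 0); (0, 0, 0, 1, 1); (0, 0, 0, 0, 2); (0, 0, 2, 0, 0); (1, 1, 0, 0, 0); (0, 2, 0, 0, 0))


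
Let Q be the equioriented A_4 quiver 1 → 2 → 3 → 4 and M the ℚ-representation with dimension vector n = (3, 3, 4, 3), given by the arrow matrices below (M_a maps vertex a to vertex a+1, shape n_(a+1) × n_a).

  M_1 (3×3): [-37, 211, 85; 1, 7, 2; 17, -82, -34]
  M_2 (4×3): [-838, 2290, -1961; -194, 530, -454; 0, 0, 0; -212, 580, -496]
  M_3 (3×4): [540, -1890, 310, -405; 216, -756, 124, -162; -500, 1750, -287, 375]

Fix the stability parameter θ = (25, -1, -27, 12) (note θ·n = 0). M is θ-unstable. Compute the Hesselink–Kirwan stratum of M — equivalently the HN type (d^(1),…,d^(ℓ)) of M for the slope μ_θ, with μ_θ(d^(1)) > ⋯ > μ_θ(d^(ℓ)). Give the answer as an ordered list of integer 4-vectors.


Interval decomposition of M: I[1,2], I[1,3]^2, I[3,4]^2, I[4,4].
HN type (ℓ=3): μ^(1)=12; μ^(2)=-1; μ^(3)=-27

((1, 1, 0, 3); (2, 2, 2, 0); (0, 0, 2, 0))


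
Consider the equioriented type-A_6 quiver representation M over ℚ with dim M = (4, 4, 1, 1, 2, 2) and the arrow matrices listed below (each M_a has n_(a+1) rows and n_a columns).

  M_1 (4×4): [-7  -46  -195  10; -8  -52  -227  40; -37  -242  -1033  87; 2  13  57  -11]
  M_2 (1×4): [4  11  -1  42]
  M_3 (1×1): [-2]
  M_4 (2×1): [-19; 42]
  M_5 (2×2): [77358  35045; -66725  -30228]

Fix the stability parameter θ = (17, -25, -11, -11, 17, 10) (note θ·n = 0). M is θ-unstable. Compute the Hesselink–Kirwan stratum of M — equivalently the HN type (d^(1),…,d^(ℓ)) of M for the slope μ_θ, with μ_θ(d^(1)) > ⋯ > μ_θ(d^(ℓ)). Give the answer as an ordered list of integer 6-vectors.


Via rank(M_{q-1}∘⋯∘M_p): M ≅ I[1,2]^3, I[1,6], I[5,6].
μ_θ-semistable layers: μ^(1)=27/2; μ^(2)=-4; μ^(3)=-15/2

((0, 0, 0, 0, 2, 2); (3, 3, 0, 0, 0, 0); (1, 1, 1, 1, 0, 0))


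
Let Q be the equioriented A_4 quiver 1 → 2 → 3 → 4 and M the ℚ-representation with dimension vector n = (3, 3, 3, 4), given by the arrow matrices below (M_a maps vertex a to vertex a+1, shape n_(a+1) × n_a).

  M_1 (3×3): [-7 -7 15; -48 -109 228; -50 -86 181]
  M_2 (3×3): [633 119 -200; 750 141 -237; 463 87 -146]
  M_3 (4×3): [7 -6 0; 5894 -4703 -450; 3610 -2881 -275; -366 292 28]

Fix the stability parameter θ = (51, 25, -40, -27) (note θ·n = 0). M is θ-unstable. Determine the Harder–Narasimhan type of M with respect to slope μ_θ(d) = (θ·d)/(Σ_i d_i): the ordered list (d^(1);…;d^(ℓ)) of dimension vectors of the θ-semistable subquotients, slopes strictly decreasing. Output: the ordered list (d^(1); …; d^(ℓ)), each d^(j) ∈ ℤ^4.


Barcode: M ≅ I[1,2], I[1,4]^2, I[3,4], I[4,4]. HN layers by μ_θ (4 steps, strictly decreasing):
  μ^(1)=38; μ^(2)=9/4; μ^(3)=-27; μ^(4)=-40

((1, 1, 0, 0); (2, 2, 2, 2); (0, 0, 0, 2); (0, 0, 1, 0))


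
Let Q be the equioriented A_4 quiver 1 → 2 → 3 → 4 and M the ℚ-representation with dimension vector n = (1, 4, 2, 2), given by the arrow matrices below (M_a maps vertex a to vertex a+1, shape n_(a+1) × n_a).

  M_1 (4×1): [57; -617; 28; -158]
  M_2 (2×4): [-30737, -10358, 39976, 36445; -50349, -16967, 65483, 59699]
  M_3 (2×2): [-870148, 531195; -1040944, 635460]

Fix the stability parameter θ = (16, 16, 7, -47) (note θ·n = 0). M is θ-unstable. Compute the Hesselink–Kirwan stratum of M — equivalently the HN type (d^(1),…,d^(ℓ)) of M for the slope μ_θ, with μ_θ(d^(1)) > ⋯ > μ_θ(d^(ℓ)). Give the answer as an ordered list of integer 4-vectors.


Interval decomposition of M: I[1,3], I[2,2]^2, I[2,4], I[4,4].
HN type (ℓ=4): μ^(1)=16; μ^(2)=13; μ^(3)=-8; μ^(4)=-47

((0, 2, 0, 0); (1, 1, 1, 0); (0, 1, 1, 1); (0, 0, 0, 1))


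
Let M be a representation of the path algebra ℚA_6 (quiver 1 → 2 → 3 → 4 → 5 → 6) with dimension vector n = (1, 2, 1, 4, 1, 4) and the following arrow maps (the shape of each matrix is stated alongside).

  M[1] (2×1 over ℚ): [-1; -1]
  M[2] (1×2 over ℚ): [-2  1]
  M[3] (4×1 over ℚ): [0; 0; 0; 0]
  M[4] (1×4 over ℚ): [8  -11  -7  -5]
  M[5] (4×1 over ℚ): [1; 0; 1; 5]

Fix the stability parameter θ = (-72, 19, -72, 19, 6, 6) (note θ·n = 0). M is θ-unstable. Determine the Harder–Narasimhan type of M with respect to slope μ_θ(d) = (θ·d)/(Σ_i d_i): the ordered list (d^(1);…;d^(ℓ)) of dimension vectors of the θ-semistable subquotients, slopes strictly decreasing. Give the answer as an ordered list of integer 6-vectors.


Interval decomposition of M: I[1,3], I[2,2], I[4,4]^3, I[4,6], I[6,6]^3.
HN type (ℓ=5): μ^(1)=19; μ^(2)=31/3; μ^(3)=6; μ^(4)=-53/2; μ^(5)=-72

((0, 1, 0, 3, 0, 0); (0, 0, 0, 1, 1, 1); (0, 0, 0, 0, 0, 3); (0, 1, 1, 0, 0, 0); (1, 0, 0, 0, 0, 0))


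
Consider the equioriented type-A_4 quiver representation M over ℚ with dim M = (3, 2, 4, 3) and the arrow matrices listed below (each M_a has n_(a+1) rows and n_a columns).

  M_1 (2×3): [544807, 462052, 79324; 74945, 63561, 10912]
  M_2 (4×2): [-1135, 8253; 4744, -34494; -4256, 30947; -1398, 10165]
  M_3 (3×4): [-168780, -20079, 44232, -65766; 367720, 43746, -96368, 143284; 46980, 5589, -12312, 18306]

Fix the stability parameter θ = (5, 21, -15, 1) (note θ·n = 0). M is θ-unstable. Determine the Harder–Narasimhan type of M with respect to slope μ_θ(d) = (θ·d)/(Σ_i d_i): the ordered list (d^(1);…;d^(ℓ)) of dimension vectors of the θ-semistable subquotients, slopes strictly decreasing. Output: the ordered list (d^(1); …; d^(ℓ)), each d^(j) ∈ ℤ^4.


Barcode: M ≅ I[1,1], I[1,3]^2, I[3,3], I[3,4], I[4,4]^2. HN layers by μ_θ (4 steps, strictly decreasing):
  μ^(1)=5; μ^(2)=11/3; μ^(3)=1; μ^(4)=-15

((1, 0, 0, 0); (2, 2, 2, 0); (0, 0, 0, 3); (0, 0, 2, 0))


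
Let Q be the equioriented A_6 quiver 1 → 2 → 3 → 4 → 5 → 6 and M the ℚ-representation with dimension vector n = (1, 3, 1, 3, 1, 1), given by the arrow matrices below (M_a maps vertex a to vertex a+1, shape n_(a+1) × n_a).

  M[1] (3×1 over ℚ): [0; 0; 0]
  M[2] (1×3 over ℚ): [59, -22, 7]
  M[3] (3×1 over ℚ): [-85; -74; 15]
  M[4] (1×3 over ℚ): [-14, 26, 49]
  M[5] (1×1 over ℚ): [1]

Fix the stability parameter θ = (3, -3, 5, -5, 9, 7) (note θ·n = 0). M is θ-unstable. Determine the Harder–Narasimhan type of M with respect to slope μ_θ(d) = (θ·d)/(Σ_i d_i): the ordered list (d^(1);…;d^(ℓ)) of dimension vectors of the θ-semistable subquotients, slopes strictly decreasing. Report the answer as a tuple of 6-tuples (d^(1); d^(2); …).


Barcode: M ≅ I[1,1], I[2,2]^2, I[2,6], I[4,4]^2. HN layers by μ_θ (5 steps, strictly decreasing):
  μ^(1)=8; μ^(2)=3; μ^(3)=0; μ^(4)=-3; μ^(5)=-5

((0, 0, 0, 0, 1, 1); (1, 0, 0, 0, 0, 0); (0, 0, 1, 1, 0, 0); (0, 3, 0, 0, 0, 0); (0, 0, 0, 2, 0, 0))


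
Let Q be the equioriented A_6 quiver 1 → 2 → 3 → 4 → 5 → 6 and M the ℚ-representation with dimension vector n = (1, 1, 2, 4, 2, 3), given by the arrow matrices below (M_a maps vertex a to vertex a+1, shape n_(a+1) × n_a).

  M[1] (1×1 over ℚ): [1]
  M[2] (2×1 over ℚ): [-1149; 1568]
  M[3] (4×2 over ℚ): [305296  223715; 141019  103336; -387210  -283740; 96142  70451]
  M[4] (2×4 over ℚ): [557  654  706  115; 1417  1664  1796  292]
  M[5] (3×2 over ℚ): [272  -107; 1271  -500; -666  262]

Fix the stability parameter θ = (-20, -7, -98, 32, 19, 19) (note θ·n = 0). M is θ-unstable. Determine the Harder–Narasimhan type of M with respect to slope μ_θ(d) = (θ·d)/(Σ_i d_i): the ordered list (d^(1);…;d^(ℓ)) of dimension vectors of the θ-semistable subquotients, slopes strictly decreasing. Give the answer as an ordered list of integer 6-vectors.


Via rank(M_{q-1}∘⋯∘M_p): M ≅ I[1,4], I[3,6], I[4,4], I[4,6], I[6,6].
μ_θ-semistable layers: μ^(1)=32; μ^(2)=70/3; μ^(3)=19; μ^(4)=-125/3; μ^(5)=-98

((0, 0, 0, 2, 0, 0); (0, 0, 0, 2, 2, 2); (0, 0, 0, 0, 0, 1); (1, 1, 1, 0, 0, 0); (0, 0, 1, 0, 0, 0))


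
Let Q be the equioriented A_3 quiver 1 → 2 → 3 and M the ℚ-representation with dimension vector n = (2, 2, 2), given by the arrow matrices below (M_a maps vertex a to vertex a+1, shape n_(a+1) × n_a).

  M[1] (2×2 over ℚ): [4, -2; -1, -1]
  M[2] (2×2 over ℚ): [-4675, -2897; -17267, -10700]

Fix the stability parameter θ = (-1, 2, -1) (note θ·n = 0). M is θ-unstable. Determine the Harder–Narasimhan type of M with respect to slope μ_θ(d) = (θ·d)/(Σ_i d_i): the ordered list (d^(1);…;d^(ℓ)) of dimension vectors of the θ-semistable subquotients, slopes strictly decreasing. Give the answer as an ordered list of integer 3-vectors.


Barcode: M ≅ I[1,3]^2. HN layers by μ_θ (2 steps, strictly decreasing):
  μ^(1)=1/2; μ^(2)=-1

((0, 2, 2); (2, 0, 0))


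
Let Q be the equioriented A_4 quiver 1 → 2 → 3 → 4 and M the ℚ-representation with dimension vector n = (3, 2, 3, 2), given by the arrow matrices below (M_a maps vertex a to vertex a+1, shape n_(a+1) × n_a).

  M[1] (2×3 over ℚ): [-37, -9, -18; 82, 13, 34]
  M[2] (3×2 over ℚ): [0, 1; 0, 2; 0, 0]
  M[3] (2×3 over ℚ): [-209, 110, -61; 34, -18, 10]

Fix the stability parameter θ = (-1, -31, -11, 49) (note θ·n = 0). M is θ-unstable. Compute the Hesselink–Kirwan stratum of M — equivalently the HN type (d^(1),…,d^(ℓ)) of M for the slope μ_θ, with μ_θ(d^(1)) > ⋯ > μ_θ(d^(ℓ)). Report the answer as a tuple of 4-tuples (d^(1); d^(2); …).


Via rank(M_{q-1}∘⋯∘M_p): M ≅ I[1,1], I[1,2], I[1,4], I[3,3], I[3,4].
μ_θ-semistable layers: μ^(1)=49; μ^(2)=-1; μ^(3)=-11; μ^(4)=-16

((0, 0, 0, 2); (1, 0, 0, 0); (0, 0, 3, 0); (2, 2, 0, 0))


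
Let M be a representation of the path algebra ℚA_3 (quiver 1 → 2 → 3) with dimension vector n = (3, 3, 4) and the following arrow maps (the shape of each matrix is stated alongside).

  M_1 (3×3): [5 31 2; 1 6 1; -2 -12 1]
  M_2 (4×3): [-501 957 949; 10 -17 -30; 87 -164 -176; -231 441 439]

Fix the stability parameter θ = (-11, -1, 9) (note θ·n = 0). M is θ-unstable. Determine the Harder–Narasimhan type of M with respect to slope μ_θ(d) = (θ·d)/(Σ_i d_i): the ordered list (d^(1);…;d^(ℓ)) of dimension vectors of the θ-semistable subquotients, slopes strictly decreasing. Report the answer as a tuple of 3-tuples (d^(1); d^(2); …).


Barcode: M ≅ I[1,3]^3, I[3,3]. HN layers by μ_θ (3 steps, strictly decreasing):
  μ^(1)=9; μ^(2)=-1; μ^(3)=-11

((0, 0, 4); (0, 3, 0); (3, 0, 0))


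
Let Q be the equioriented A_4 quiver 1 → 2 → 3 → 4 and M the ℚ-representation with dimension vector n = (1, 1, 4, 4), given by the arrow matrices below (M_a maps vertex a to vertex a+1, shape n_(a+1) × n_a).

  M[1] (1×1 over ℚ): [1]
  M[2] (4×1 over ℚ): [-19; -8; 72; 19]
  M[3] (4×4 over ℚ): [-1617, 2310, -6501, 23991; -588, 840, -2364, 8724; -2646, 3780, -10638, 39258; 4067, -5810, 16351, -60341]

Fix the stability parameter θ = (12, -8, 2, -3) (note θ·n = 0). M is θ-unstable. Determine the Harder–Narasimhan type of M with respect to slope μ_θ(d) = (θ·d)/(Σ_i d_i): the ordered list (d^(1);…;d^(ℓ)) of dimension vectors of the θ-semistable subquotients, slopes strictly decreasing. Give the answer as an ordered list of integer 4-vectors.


Barcode: M ≅ I[1,3], I[3,3]^2, I[3,4], I[4,4]^3. HN layers by μ_θ (3 steps, strictly decreasing):
  μ^(1)=2; μ^(2)=-1/2; μ^(3)=-3

((1, 1, 3, 0); (0, 0, 1, 1); (0, 0, 0, 3))


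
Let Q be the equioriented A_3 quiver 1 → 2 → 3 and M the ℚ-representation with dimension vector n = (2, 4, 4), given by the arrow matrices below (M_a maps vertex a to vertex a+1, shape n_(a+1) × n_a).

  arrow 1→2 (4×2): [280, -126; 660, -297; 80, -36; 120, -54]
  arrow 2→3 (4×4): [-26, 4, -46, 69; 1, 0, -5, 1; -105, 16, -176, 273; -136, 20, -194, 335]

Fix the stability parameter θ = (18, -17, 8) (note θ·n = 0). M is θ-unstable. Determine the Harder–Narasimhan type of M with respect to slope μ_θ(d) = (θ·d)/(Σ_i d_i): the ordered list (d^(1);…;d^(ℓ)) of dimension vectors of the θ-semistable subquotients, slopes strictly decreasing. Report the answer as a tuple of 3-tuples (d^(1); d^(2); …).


Barcode: M ≅ I[1,1], I[1,3], I[2,2], I[2,3]^2, I[3,3]. HN layers by μ_θ (4 steps, strictly decreasing):
  μ^(1)=18; μ^(2)=8; μ^(3)=1/2; μ^(4)=-17

((1, 0, 0); (0, 0, 4); (1, 1, 0); (0, 3, 0))


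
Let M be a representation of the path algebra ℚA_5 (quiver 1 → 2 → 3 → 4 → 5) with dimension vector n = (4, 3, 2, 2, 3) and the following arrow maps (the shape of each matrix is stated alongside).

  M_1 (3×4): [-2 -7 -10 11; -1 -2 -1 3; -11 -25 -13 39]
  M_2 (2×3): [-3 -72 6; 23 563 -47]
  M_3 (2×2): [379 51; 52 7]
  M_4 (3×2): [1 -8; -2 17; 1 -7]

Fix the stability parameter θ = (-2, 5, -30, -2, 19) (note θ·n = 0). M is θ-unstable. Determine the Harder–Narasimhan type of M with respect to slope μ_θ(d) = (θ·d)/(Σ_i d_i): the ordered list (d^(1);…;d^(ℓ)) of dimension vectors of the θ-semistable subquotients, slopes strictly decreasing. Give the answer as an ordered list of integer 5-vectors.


Barcode: M ≅ I[1,1], I[1,2], I[1,5]^2, I[5,5]. HN layers by μ_θ (4 steps, strictly decreasing):
  μ^(1)=19; μ^(2)=5; μ^(3)=-2; μ^(4)=-9

((0, 0, 0, 0, 3); (0, 1, 0, 0, 0); (2, 0, 0, 2, 0); (2, 2, 2, 0, 0))


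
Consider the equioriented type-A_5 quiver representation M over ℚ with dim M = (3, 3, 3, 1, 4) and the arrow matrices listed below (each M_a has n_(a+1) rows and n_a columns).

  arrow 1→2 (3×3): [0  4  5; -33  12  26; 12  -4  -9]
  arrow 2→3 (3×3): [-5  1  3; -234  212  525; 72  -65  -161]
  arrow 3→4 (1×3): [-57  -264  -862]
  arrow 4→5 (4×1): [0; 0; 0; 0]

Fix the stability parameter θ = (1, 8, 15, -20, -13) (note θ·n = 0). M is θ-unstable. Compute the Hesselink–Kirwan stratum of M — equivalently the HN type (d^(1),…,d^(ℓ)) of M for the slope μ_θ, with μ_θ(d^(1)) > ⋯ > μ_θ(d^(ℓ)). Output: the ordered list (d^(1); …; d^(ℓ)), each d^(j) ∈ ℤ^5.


Via rank(M_{q-1}∘⋯∘M_p): M ≅ I[1,1], I[1,3], I[1,4], I[2,3], I[5,5]^4.
μ_θ-semistable layers: μ^(1)=15; μ^(2)=8; μ^(3)=1; μ^(4)=-13

((0, 0, 2, 0, 0); (0, 2, 0, 0, 0); (3, 1, 1, 1, 0); (0, 0, 0, 0, 4))
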